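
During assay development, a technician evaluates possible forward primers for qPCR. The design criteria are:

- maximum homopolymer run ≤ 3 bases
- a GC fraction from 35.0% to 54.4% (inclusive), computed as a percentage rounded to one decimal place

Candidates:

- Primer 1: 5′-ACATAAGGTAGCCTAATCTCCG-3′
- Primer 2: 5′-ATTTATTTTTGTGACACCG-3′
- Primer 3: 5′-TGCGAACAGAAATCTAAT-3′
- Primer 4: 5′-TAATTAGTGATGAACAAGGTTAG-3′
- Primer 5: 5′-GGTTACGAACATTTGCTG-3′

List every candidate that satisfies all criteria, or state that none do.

Primer 1 and Primer 5.

Primer 1 (22 nt, A=7 T=5 G=4 C=6): longest run = 2 ✓; GC 10/22 = 45.5% ✓ — passes.
Primer 2 (19 nt, A=4 T=9 G=3 C=3): longest run = 5, exceeds 3 ✗; GC 6/19 = 31.6%, outside 35.0–54.4% ✗ — fails.
Primer 3 (18 nt, A=8 T=4 G=3 C=3): longest run = 3 ✓; GC 6/18 = 33.3%, outside 35.0–54.4% ✗ — fails.
Primer 4 (23 nt, A=9 T=7 G=6 C=1): longest run = 2 ✓; GC 7/23 = 30.4%, outside 35.0–54.4% ✗ — fails.
Primer 5 (18 nt, A=4 T=6 G=5 C=3): longest run = 3 ✓; GC 8/18 = 44.4% ✓ — passes.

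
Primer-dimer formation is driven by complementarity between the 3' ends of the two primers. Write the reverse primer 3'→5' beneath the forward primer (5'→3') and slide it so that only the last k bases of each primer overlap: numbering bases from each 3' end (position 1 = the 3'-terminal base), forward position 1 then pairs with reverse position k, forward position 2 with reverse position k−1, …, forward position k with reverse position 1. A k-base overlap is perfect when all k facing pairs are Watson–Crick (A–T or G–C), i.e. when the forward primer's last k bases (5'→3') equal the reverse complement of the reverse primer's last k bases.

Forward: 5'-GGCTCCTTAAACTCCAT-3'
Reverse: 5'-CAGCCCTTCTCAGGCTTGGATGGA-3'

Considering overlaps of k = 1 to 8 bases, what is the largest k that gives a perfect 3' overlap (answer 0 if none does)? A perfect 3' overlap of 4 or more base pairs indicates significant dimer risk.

Last 8 bases (5'→3') — forward …AACTCCAT, reverse …TGGATGGA.
Reverse complement of the reverse primer's last 8 bases: TCCATCCA; its first k bases are the reverse complement of the reverse primer's last k bases, so a perfect k-base overlap needs the forward primer's last k bases to equal them.
Comparing (forward last k vs required): k=1: T vs T ✓; k=2: AT vs TC ✗; k=3: CAT vs TCC ✗; k=4: CCAT vs TCCA ✗; k=5: TCCAT vs TCCAT ✓; k=6: CTCCAT vs TCCATC ✗; k=7: ACTCCAT vs TCCATCC ✗; k=8: AACTCCAT vs TCCATCCA ✗.
Perfect overlaps at k = 1, 5; the largest is 5.

Longest perfect overlap: 5 complementary base pairs; significant dimer risk (threshold 4).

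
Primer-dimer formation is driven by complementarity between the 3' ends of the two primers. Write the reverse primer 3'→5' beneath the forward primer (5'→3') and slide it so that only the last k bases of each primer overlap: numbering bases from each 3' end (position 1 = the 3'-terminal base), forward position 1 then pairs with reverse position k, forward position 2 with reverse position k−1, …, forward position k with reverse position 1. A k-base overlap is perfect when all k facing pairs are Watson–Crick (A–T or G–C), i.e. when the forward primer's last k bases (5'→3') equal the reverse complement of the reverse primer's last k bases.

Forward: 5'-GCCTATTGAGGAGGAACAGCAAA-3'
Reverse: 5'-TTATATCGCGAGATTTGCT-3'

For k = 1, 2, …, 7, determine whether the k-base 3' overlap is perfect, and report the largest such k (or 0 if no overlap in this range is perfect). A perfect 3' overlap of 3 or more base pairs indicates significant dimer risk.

Last 7 bases (5'→3') — forward …CAGCAAA, reverse …ATTTGCT.
Reverse complement of the reverse primer's last 7 bases: AGCAAAT; its first k bases are the reverse complement of the reverse primer's last k bases, so a perfect k-base overlap needs the forward primer's last k bases to equal them.
Comparing (forward last k vs required): k=1: A vs A ✓; k=2: AA vs AG ✗; k=3: AAA vs AGC ✗; k=4: CAAA vs AGCA ✗; k=5: GCAAA vs AGCAA ✗; k=6: AGCAAA vs AGCAAA ✓; k=7: CAGCAAA vs AGCAAAT ✗.
Perfect overlaps at k = 1, 6; the largest is 6.

Longest perfect overlap: 6 complementary base pairs; significant dimer risk (threshold 3).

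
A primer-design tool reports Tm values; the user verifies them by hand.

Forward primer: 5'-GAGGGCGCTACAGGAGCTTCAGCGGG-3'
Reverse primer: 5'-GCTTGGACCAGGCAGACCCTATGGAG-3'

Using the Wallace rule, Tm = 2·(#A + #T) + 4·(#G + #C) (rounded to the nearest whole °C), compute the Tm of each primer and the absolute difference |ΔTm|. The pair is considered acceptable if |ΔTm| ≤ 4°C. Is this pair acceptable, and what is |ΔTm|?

Forward: A=5 T=3 G=12 C=6 → Tm = 2·8 + 4·18 = 88°C.
Reverse: A=6 T=4 G=9 C=7 → Tm = 2·10 + 4·16 = 84°C.
|ΔTm| = |88 − 84| = 4°C, ≤ 4°C.

|ΔTm| = 4°C; the pair is acceptable.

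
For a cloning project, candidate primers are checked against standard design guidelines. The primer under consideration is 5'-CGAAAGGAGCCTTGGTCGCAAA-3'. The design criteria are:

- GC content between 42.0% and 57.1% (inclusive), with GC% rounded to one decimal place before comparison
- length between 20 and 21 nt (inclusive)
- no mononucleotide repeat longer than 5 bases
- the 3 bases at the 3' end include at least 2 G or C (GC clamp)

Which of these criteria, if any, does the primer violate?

Fails: length, GC clamp.

Base counts: A=7, T=3, G=7, C=5 (length 22).
GC content: GC 12/22 = 54.5% ✓
length: length 22, outside 20–21 ✗
homopolymer run: longest run = 3 ✓
GC clamp: 3' end AAA has 0 G/C, need ≥2 ✗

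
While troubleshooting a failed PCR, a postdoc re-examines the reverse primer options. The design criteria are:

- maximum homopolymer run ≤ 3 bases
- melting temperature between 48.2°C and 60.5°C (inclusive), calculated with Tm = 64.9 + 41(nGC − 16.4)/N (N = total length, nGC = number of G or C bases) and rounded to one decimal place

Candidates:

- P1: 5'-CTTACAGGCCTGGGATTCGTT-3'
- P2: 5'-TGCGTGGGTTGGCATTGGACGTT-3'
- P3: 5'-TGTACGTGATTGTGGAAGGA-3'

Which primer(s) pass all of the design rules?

P1, P2 and P3.

P1 (21 nt, A=3 T=7 G=6 C=5): longest run = 3 ✓; Tm = 64.9 + 41·(11 − 16.4)/21 = 54.4°C ✓ — passes.
P2 (23 nt, A=2 T=8 G=10 C=3): longest run = 3 ✓; Tm = 64.9 + 41·(13 − 16.4)/23 = 58.8°C ✓ — passes.
P3 (20 nt, A=5 T=6 G=8 C=1): longest run = 2 ✓; Tm = 64.9 + 41·(9 − 16.4)/20 = 49.7°C ✓ — passes.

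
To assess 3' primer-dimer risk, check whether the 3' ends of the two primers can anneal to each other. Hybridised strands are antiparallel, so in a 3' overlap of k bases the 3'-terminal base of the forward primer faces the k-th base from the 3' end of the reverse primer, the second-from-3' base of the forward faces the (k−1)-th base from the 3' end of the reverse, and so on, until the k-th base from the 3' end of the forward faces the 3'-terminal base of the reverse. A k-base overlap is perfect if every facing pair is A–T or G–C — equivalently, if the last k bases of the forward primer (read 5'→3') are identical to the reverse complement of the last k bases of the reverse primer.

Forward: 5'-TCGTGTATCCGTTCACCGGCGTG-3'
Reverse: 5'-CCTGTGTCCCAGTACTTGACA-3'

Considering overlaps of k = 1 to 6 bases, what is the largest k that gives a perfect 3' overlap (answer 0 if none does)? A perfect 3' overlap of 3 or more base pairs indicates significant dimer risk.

Last 6 bases (5'→3') — forward …GGCGTG, reverse …TTGACA.
Reverse complement of the reverse primer's last 6 bases: TGTCAA; its first k bases are the reverse complement of the reverse primer's last k bases, so a perfect k-base overlap needs the forward primer's last k bases to equal them.
Comparing (forward last k vs required): k=1: G vs T ✗; k=2: TG vs TG ✓; k=3: GTG vs TGT ✗; k=4: CGTG vs TGTC ✗; k=5: GCGTG vs TGTCA ✗; k=6: GGCGTG vs TGTCAA ✗.
Only k = 2 is perfect, so the longest perfect 3' overlap is 2.

Longest perfect overlap: 2 complementary base pairs; below the dimer-risk threshold (threshold 3).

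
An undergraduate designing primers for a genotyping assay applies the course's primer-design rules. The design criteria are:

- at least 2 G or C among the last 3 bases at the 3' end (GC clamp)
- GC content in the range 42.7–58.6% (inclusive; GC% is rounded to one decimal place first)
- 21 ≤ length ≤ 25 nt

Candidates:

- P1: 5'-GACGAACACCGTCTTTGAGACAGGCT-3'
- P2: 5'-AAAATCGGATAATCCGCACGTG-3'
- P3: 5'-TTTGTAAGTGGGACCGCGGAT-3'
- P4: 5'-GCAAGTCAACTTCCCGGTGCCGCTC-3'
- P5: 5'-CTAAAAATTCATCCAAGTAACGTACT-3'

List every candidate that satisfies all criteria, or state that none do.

P1 (26 nt, A=7 T=5 G=7 C=7): 3' end GCT has 2 G/C ✓; GC 14/26 = 53.8% ✓; length 26, outside 21–25 ✗ — fails.
P2 (22 nt, A=8 T=4 G=5 C=5): 3' end GTG has 2 G/C ✓; GC 10/22 = 45.5% ✓; length 22 ✓ — passes.
P3 (21 nt, A=4 T=6 G=8 C=3): 3' end GAT has 1 G/C, need ≥2 ✗; GC 11/21 = 52.4% ✓; length 21 ✓ — fails.
P4 (25 nt, A=4 T=5 G=6 C=10): 3' end CTC has 2 G/C ✓; GC 16/25 = 64.0%, outside 42.7–58.6% ✗; length 25 ✓ — fails.
P5 (26 nt, A=11 T=7 G=2 C=6): 3' end ACT has 1 G/C, need ≥2 ✗; GC 8/26 = 30.8%, outside 42.7–58.6% ✗; length 26, outside 21–25 ✗ — fails.

P2 only.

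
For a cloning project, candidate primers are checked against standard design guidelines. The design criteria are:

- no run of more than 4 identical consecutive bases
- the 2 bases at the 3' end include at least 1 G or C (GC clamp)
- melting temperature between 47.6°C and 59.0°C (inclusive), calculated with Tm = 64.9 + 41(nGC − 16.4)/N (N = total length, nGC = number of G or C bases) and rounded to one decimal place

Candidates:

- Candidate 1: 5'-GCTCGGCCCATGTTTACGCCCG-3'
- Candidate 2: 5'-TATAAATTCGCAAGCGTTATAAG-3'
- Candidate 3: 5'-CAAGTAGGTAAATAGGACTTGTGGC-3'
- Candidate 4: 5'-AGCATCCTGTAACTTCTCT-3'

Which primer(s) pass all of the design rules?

Candidate 2 and Candidate 3.

Candidate 1 (22 nt, A=2 T=5 G=6 C=9): longest run = 3 ✓; 3' end CG has 2 G/C ✓; Tm = 64.9 + 41·(15 − 16.4)/22 = 62.3°C, outside 47.6–59.0°C ✗ — fails.
Candidate 2 (23 nt, A=9 T=7 G=4 C=3): longest run = 3 ✓; 3' end AG has 1 G/C ✓; Tm = 64.9 + 41·(7 − 16.4)/23 = 48.1°C ✓ — passes.
Candidate 3 (25 nt, A=8 T=6 G=8 C=3): longest run = 3 ✓; 3' end GC has 2 G/C ✓; Tm = 64.9 + 41·(11 − 16.4)/25 = 56.0°C ✓ — passes.
Candidate 4 (19 nt, A=4 T=7 G=2 C=6): longest run = 2 ✓; 3' end CT has 1 G/C ✓; Tm = 64.9 + 41·(8 − 16.4)/19 = 46.8°C, outside 47.6–59.0°C ✗ — fails.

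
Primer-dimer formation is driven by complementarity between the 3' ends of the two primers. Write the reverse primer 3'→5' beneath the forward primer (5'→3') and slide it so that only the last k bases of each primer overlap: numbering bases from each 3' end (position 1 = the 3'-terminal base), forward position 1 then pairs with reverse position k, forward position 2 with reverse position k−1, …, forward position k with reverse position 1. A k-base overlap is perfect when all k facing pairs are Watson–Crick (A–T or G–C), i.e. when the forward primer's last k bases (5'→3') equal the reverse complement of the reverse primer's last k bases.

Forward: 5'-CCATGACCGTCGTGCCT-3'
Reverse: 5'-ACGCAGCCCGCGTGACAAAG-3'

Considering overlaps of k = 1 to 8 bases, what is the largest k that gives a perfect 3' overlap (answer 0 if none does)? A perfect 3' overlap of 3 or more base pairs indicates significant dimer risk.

Last 8 bases (5'→3') — forward …TCGTGCCT, reverse …TGACAAAG.
Reverse complement of the reverse primer's last 8 bases: CTTTGTCA; its first k bases are the reverse complement of the reverse primer's last k bases, so a perfect k-base overlap needs the forward primer's last k bases to equal them.
Comparing (forward last k vs required): k=1: T vs C ✗; k=2: CT vs CT ✓; k=3: CCT vs CTT ✗; k=4: GCCT vs CTTT ✗; k=5: TGCCT vs CTTTG ✗; k=6: GTGCCT vs CTTTGT ✗; k=7: CGTGCCT vs CTTTGTC ✗; k=8: TCGTGCCT vs CTTTGTCA ✗.
Only k = 2 is perfect, so the longest perfect 3' overlap is 2.

Longest perfect overlap: 2 complementary base pairs; below the dimer-risk threshold (threshold 3).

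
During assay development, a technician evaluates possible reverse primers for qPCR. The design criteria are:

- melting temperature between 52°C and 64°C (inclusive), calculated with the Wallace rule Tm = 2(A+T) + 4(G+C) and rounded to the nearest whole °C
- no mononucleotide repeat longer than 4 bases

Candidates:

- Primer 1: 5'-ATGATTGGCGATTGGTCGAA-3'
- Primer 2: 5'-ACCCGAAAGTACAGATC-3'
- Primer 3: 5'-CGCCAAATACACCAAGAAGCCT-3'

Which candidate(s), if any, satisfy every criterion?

Primer 1 (20 nt, A=5 T=6 G=7 C=2): Tm = 2·11 + 4·9 = 58°C ✓; longest run = 2 ✓ — passes.
Primer 2 (17 nt, A=7 T=2 G=3 C=5): Tm = 2·9 + 4·8 = 50°C, outside 52–64°C ✗; longest run = 3 ✓ — fails.
Primer 3 (22 nt, A=9 T=2 G=3 C=8): Tm = 2·11 + 4·11 = 66°C, outside 52–64°C ✗; longest run = 3 ✓ — fails.

Primer 1 only.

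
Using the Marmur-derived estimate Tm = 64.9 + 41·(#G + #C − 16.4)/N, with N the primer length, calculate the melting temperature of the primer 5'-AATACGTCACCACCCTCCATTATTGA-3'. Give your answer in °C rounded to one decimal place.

Base counts: A=8, T=7, G=2, C=9; G+C = 11, N = 26.
Tm = 64.9 + 41·(11 − 16.4)/26 = 64.9 + -221.40/26 = 56.4°C.

56.4°C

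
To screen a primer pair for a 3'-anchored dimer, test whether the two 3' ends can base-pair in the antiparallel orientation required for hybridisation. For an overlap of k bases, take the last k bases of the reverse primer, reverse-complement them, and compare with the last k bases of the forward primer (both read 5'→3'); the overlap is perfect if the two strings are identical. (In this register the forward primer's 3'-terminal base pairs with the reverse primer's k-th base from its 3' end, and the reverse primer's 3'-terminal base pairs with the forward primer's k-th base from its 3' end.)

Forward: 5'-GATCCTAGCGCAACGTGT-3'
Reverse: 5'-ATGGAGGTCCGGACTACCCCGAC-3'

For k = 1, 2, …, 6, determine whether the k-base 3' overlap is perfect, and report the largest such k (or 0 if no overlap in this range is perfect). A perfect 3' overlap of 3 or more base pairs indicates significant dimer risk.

Last 6 bases (5'→3') — forward …ACGTGT, reverse …CCCGAC.
Reverse complement of the reverse primer's last 6 bases: GTCGGG; its first k bases are the reverse complement of the reverse primer's last k bases, so a perfect k-base overlap needs the forward primer's last k bases to equal them.
Comparing (forward last k vs required): k=1: T vs G ✗; k=2: GT vs GT ✓; k=3: TGT vs GTC ✗; k=4: GTGT vs GTCG ✗; k=5: CGTGT vs GTCGG ✗; k=6: ACGTGT vs GTCGGG ✗.
Only k = 2 is perfect, so the longest perfect 3' overlap is 2.

Longest perfect overlap: 2 complementary base pairs; below the dimer-risk threshold (threshold 3).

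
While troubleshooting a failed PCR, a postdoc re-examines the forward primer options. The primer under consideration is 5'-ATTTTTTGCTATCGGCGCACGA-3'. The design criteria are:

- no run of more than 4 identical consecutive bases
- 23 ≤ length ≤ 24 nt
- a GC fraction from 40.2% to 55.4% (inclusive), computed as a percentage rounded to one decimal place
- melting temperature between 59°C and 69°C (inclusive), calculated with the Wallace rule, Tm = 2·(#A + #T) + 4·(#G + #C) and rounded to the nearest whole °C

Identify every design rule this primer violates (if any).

Base counts: A=4, T=8, G=5, C=5 (length 22).
homopolymer run: longest run = 6, exceeds 4 ✗
length: length 22, outside 23–24 ✗
GC content: GC 10/22 = 45.5% ✓
Tm: Tm = 2·12 + 4·10 = 64°C ✓

Fails: homopolymer run, length.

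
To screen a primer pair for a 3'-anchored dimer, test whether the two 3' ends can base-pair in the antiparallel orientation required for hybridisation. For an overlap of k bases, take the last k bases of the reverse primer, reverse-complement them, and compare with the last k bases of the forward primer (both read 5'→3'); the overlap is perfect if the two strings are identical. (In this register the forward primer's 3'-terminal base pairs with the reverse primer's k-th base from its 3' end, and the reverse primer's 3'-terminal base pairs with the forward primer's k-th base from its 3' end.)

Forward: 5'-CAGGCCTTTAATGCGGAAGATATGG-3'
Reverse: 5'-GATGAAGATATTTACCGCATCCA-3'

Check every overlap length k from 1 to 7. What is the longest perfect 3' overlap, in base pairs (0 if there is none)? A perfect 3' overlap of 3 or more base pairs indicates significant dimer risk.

Longest perfect overlap: 3 complementary base pairs; significant dimer risk (threshold 3).

Last 7 bases (5'→3') — forward …GATATGG, reverse …GCATCCA.
Reverse complement of the reverse primer's last 7 bases: TGGATGC; its first k bases are the reverse complement of the reverse primer's last k bases, so a perfect k-base overlap needs the forward primer's last k bases to equal them.
Comparing (forward last k vs required): k=1: G vs T ✗; k=2: GG vs TG ✗; k=3: TGG vs TGG ✓; k=4: ATGG vs TGGA ✗; k=5: TATGG vs TGGAT ✗; k=6: ATATGG vs TGGATG ✗; k=7: GATATGG vs TGGATGC ✗.
Only k = 3 is perfect, so the longest perfect 3' overlap is 3.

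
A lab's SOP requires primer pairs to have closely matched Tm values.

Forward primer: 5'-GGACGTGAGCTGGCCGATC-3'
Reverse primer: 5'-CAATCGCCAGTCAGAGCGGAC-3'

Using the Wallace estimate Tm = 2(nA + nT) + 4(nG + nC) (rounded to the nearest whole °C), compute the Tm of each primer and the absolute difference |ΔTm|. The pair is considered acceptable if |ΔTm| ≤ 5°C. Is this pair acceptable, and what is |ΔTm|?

Forward: A=3 T=3 G=8 C=5 → Tm = 2·6 + 4·13 = 64°C.
Reverse: A=6 T=2 G=6 C=7 → Tm = 2·8 + 4·13 = 68°C.
|ΔTm| = |64 − 68| = 4°C, ≤ 5°C.

|ΔTm| = 4°C; the pair is acceptable.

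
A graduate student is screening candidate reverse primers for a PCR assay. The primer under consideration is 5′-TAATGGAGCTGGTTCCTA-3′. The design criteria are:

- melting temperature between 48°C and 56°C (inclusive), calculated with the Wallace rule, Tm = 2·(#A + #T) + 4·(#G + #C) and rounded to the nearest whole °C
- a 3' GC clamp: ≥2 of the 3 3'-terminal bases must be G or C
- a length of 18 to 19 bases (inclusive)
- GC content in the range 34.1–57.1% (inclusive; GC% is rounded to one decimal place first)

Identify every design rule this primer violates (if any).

Base counts: A=4, T=6, G=5, C=3 (length 18).
Tm: Tm = 2·10 + 4·8 = 52°C ✓
GC clamp: 3' end CTA has 1 G/C, need ≥2 ✗
length: length 18 ✓
GC content: GC 8/18 = 44.4% ✓

Fails: GC clamp.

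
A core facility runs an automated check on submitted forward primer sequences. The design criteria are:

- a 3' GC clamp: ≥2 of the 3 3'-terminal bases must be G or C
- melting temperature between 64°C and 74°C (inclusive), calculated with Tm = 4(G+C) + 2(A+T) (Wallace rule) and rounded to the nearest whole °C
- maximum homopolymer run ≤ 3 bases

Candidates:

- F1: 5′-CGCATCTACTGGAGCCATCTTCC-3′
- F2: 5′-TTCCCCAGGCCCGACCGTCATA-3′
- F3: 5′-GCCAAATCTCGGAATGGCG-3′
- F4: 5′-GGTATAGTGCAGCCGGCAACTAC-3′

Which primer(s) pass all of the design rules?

F1 only.

F1 (23 nt, A=4 T=6 G=4 C=9): 3' end TCC has 2 G/C ✓; Tm = 2·10 + 4·13 = 72°C ✓; longest run = 2 ✓ — passes.
F2 (22 nt, A=4 T=4 G=4 C=10): 3' end ATA has 0 G/C, need ≥2 ✗; Tm = 2·8 + 4·14 = 72°C ✓; longest run = 4, exceeds 3 ✗ — fails.
F3 (19 nt, A=5 T=3 G=6 C=5): 3' end GCG has 3 G/C ✓; Tm = 2·8 + 4·11 = 60°C, outside 64–74°C ✗; longest run = 3 ✓ — fails.
F4 (23 nt, A=6 T=4 G=7 C=6): 3' end TAC has 1 G/C, need ≥2 ✗; Tm = 2·10 + 4·13 = 72°C ✓; longest run = 2 ✓ — fails.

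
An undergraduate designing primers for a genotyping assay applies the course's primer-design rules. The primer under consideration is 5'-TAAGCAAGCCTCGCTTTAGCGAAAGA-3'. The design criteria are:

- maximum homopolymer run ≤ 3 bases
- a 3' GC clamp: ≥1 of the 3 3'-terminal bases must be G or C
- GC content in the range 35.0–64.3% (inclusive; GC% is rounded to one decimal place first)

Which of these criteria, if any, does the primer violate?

Meets all criteria.

Base counts: A=9, T=5, G=6, C=6 (length 26).
homopolymer run: longest run = 3 ✓
GC clamp: 3' end AGA has 1 G/C ✓
GC content: GC 12/26 = 46.2% ✓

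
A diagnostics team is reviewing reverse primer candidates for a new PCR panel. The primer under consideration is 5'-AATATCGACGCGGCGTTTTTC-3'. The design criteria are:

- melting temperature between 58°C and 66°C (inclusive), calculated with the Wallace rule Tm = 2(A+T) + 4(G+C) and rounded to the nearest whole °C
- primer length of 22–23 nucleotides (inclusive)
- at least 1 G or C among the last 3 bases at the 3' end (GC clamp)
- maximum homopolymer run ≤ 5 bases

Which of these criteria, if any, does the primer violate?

Fails: length.

Base counts: A=4, T=7, G=5, C=5 (length 21).
Tm: Tm = 2·11 + 4·10 = 62°C ✓
length: length 21, outside 22–23 ✗
GC clamp: 3' end TTC has 1 G/C ✓
homopolymer run: longest run = 5 ✓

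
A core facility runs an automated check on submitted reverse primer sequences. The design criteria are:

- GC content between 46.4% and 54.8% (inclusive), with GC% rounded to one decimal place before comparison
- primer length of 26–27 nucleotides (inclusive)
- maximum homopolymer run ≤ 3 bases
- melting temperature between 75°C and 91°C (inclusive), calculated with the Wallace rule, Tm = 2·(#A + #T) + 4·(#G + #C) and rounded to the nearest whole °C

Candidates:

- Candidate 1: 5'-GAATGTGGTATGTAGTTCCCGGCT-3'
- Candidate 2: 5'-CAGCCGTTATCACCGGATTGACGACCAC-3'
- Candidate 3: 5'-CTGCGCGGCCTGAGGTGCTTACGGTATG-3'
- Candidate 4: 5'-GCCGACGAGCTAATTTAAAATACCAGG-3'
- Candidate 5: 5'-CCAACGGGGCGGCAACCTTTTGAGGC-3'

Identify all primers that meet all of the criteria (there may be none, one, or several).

None of the candidates satisfy all criteria.

Candidate 1 (24 nt, A=4 T=8 G=8 C=4): GC 12/24 = 50.0% ✓; length 24, outside 26–27 ✗; longest run = 3 ✓; Tm = 2·12 + 4·12 = 72°C, outside 75–91°C ✗ — fails.
Candidate 2 (28 nt, A=7 T=5 G=6 C=10): GC 16/28 = 57.1%, outside 46.4–54.8% ✗; length 28, outside 26–27 ✗; longest run = 2 ✓; Tm = 2·12 + 4·16 = 88°C ✓ — fails.
Candidate 3 (28 nt, A=3 T=7 G=11 C=7): GC 18/28 = 64.3%, outside 46.4–54.8% ✗; length 28, outside 26–27 ✗; longest run = 2 ✓; Tm = 2·10 + 4·18 = 92°C, outside 75–91°C ✗ — fails.
Candidate 4 (27 nt, A=10 T=5 G=6 C=6): GC 12/27 = 44.4%, outside 46.4–54.8% ✗; length 27 ✓; longest run = 4, exceeds 3 ✗; Tm = 2·15 + 4·12 = 78°C ✓ — fails.
Candidate 5 (26 nt, A=5 T=4 G=9 C=8): GC 17/26 = 65.4%, outside 46.4–54.8% ✗; length 26 ✓; longest run = 4, exceeds 3 ✗; Tm = 2·9 + 4·17 = 86°C ✓ — fails.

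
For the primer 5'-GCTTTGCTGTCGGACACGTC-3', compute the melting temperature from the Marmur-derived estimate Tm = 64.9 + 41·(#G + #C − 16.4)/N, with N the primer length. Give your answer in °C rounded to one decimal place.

Base counts: A=2, T=6, G=6, C=6; G+C = 12, N = 20.
Tm = 64.9 + 41·(12 − 16.4)/20 = 64.9 + -180.40/20 = 55.9°C.

55.9°C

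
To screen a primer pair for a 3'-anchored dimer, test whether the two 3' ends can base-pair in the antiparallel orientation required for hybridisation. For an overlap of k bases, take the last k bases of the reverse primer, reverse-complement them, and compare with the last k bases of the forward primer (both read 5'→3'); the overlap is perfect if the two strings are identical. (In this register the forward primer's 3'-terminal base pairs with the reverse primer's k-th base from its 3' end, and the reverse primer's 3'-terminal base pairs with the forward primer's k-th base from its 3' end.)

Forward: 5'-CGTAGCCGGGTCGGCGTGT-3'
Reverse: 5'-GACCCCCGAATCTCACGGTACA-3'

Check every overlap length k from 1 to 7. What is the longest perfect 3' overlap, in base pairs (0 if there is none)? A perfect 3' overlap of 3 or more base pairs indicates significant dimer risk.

Last 7 bases (5'→3') — forward …GGCGTGT, reverse …CGGTACA.
Reverse complement of the reverse primer's last 7 bases: TGTACCG; its first k bases are the reverse complement of the reverse primer's last k bases, so a perfect k-base overlap needs the forward primer's last k bases to equal them.
Comparing (forward last k vs required): k=1: T vs T ✓; k=2: GT vs TG ✗; k=3: TGT vs TGT ✓; k=4: GTGT vs TGTA ✗; k=5: CGTGT vs TGTAC ✗; k=6: GCGTGT vs TGTACC ✗; k=7: GGCGTGT vs TGTACCG ✗.
Perfect overlaps at k = 1, 3; the largest is 3.

Longest perfect overlap: 3 complementary base pairs; significant dimer risk (threshold 3).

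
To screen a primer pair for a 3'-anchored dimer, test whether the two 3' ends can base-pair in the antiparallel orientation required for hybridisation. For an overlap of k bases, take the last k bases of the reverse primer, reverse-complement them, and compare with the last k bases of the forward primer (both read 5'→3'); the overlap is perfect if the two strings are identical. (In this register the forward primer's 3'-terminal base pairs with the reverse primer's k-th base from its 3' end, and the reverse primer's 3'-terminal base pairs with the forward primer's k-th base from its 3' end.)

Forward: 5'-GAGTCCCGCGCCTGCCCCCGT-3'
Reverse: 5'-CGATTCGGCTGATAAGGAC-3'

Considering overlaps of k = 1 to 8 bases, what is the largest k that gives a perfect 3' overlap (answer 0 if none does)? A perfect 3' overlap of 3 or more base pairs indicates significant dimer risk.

Last 8 bases (5'→3') — forward …GCCCCCGT, reverse …ATAAGGAC.
Reverse complement of the reverse primer's last 8 bases: GTCCTTAT; its first k bases are the reverse complement of the reverse primer's last k bases, so a perfect k-base overlap needs the forward primer's last k bases to equal them.
Comparing (forward last k vs required): k=1: T vs G ✗; k=2: GT vs GT ✓; k=3: CGT vs GTC ✗; k=4: CCGT vs GTCC ✗; k=5: CCCGT vs GTCCT ✗; k=6: CCCCGT vs GTCCTT ✗; k=7: CCCCCGT vs GTCCTTA ✗; k=8: GCCCCCGT vs GTCCTTAT ✗.
Only k = 2 is perfect, so the longest perfect 3' overlap is 2.

Longest perfect overlap: 2 complementary base pairs; below the dimer-risk threshold (threshold 3).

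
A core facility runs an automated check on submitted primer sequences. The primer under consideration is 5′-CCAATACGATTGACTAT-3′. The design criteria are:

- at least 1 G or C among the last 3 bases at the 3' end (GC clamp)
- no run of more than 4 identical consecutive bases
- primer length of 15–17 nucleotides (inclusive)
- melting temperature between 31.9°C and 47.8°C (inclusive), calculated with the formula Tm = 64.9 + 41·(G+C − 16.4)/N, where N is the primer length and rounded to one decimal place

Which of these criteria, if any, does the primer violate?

Fails: GC clamp.

Base counts: A=6, T=5, G=2, C=4 (length 17).
GC clamp: 3' end TAT has 0 G/C, need ≥1 ✗
homopolymer run: longest run = 2 ✓
length: length 17 ✓
Tm: Tm = 64.9 + 41·(6 − 16.4)/17 = 39.8°C ✓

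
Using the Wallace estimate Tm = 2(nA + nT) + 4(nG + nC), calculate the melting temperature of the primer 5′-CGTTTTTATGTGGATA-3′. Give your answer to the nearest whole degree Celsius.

Base counts: A=3, T=8, G=4, C=1 (length 16).
Tm = 2·(3+8) + 4·(4+1) = 2·11 + 4·5 = 22 + 20 = 42°C.

42°C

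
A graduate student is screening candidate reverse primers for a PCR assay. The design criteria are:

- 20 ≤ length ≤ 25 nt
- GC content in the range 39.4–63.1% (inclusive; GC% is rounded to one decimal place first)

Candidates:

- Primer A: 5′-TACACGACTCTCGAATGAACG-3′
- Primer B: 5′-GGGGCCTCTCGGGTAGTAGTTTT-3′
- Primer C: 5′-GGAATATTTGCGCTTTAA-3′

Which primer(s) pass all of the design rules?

Primer A (21 nt, A=7 T=4 G=4 C=6): length 21 ✓; GC 10/21 = 47.6% ✓ — passes.
Primer B (23 nt, A=2 T=8 G=9 C=4): length 23 ✓; GC 13/23 = 56.5% ✓ — passes.
Primer C (18 nt, A=5 T=7 G=4 C=2): length 18, outside 20–25 ✗; GC 6/18 = 33.3%, outside 39.4–63.1% ✗ — fails.

Primer A and Primer B.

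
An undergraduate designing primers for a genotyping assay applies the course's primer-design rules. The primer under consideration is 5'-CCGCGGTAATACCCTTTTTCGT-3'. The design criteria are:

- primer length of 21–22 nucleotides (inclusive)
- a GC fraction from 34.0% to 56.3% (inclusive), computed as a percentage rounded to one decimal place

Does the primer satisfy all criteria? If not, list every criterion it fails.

Meets all criteria.

Base counts: A=3, T=8, G=4, C=7 (length 22).
length: length 22 ✓
GC content: GC 11/22 = 50.0% ✓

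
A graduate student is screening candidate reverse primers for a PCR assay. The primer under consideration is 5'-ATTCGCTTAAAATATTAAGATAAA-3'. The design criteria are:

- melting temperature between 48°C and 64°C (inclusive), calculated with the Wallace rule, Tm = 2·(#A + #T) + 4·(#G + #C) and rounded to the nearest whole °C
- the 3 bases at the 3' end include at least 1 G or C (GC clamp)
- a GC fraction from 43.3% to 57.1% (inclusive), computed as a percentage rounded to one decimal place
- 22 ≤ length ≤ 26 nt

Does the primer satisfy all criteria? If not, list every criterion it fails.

Base counts: A=12, T=8, G=2, C=2 (length 24).
Tm: Tm = 2·20 + 4·4 = 56°C ✓
GC clamp: 3' end AAA has 0 G/C, need ≥1 ✗
GC content: GC 4/24 = 16.7%, outside 43.3–57.1% ✗
length: length 24 ✓

Fails: GC clamp, GC content.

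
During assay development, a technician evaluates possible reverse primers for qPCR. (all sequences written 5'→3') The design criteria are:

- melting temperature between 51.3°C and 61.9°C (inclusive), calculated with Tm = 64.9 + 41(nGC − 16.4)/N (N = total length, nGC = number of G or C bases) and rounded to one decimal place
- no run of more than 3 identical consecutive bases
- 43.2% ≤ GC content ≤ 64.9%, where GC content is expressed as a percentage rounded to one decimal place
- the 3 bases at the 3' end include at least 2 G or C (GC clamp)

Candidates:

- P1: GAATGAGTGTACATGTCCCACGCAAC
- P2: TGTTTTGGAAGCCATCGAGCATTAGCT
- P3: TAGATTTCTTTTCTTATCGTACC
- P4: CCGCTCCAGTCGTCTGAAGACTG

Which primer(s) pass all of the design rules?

P1 (26 nt, A=8 T=5 G=6 C=7): Tm = 64.9 + 41·(13 − 16.4)/26 = 59.5°C ✓; longest run = 3 ✓; GC 13/26 = 50.0% ✓; 3' end AAC has 1 G/C, need ≥2 ✗ — fails.
P2 (27 nt, A=6 T=9 G=7 C=5): Tm = 64.9 + 41·(12 − 16.4)/27 = 58.2°C ✓; longest run = 4, exceeds 3 ✗; GC 12/27 = 44.4% ✓; 3' end GCT has 2 G/C ✓ — fails.
P3 (23 nt, A=4 T=12 G=2 C=5): Tm = 64.9 + 41·(7 − 16.4)/23 = 48.1°C, outside 51.3–61.9°C ✗; longest run = 4, exceeds 3 ✗; GC 7/23 = 30.4%, outside 43.2–64.9% ✗; 3' end ACC has 2 G/C ✓ — fails.
P4 (23 nt, A=4 T=5 G=6 C=8): Tm = 64.9 + 41·(14 − 16.4)/23 = 60.6°C ✓; longest run = 2 ✓; GC 14/23 = 60.9% ✓; 3' end CTG has 2 G/C ✓ — passes.

P4 only.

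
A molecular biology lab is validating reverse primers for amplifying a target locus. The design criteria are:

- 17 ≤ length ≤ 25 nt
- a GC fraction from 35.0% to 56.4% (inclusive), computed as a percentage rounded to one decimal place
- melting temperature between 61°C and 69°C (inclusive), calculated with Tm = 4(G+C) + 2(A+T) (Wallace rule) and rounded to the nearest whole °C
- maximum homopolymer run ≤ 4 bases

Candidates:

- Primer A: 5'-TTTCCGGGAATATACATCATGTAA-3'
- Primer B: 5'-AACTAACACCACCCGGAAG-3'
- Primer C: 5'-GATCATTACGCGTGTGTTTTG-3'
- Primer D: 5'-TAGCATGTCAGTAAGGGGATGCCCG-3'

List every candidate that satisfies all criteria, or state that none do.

None of the candidates satisfy all criteria.

Primer A (24 nt, A=8 T=8 G=4 C=4): length 24 ✓; GC 8/24 = 33.3%, outside 35.0–56.4% ✗; Tm = 2·16 + 4·8 = 64°C ✓; longest run = 3 ✓ — fails.
Primer B (19 nt, A=8 T=1 G=3 C=7): length 19 ✓; GC 10/19 = 52.6% ✓; Tm = 2·9 + 4·10 = 58°C, outside 61–69°C ✗; longest run = 3 ✓ — fails.
Primer C (21 nt, A=3 T=9 G=6 C=3): length 21 ✓; GC 9/21 = 42.9% ✓; Tm = 2·12 + 4·9 = 60°C, outside 61–69°C ✗; longest run = 4 ✓ — fails.
Primer D (25 nt, A=6 T=5 G=9 C=5): length 25 ✓; GC 14/25 = 56.0% ✓; Tm = 2·11 + 4·14 = 78°C, outside 61–69°C ✗; longest run = 4 ✓ — fails.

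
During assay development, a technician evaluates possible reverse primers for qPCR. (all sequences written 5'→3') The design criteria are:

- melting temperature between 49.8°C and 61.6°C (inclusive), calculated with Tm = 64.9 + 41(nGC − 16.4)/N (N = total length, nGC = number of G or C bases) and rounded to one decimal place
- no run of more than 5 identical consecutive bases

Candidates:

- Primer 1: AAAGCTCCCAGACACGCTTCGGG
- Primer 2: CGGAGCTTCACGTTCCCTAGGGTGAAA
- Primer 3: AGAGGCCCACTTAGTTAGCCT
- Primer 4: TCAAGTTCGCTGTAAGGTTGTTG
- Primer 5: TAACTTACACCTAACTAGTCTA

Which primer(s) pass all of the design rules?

Primer 1 (23 nt, A=6 T=3 G=6 C=8): Tm = 64.9 + 41·(14 − 16.4)/23 = 60.6°C ✓; longest run = 3 ✓ — passes.
Primer 2 (27 nt, A=6 T=6 G=8 C=7): Tm = 64.9 + 41·(15 − 16.4)/27 = 62.8°C, outside 49.8–61.6°C ✗; longest run = 3 ✓ — fails.
Primer 3 (21 nt, A=5 T=5 G=5 C=6): Tm = 64.9 + 41·(11 − 16.4)/21 = 54.4°C ✓; longest run = 3 ✓ — passes.
Primer 4 (23 nt, A=4 T=9 G=7 C=3): Tm = 64.9 + 41·(10 − 16.4)/23 = 53.5°C ✓; longest run = 2 ✓ — passes.
Primer 5 (22 nt, A=8 T=7 G=1 C=6): Tm = 64.9 + 41·(7 − 16.4)/22 = 47.4°C, outside 49.8–61.6°C ✗; longest run = 2 ✓ — fails.

Primer 1, Primer 3 and Primer 4.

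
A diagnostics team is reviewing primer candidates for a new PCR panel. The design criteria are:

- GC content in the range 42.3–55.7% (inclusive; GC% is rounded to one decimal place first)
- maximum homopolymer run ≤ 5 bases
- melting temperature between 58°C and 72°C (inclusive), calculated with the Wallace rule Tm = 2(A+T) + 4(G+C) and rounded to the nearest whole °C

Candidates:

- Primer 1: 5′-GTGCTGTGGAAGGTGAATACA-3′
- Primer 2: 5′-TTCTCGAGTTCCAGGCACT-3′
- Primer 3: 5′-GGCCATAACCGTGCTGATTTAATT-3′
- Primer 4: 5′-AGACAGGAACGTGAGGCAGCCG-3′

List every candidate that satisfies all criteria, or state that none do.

Primer 1 (21 nt, A=6 T=5 G=8 C=2): GC 10/21 = 47.6% ✓; longest run = 2 ✓; Tm = 2·11 + 4·10 = 62°C ✓ — passes.
Primer 2 (19 nt, A=3 T=6 G=4 C=6): GC 10/19 = 52.6% ✓; longest run = 2 ✓; Tm = 2·9 + 4·10 = 58°C ✓ — passes.
Primer 3 (24 nt, A=6 T=8 G=5 C=5): GC 10/24 = 41.7%, outside 42.3–55.7% ✗; longest run = 3 ✓; Tm = 2·14 + 4·10 = 68°C ✓ — fails.
Primer 4 (22 nt, A=7 T=1 G=9 C=5): GC 14/22 = 63.6%, outside 42.3–55.7% ✗; longest run = 2 ✓; Tm = 2·8 + 4·14 = 72°C ✓ — fails.

Primer 1 and Primer 2.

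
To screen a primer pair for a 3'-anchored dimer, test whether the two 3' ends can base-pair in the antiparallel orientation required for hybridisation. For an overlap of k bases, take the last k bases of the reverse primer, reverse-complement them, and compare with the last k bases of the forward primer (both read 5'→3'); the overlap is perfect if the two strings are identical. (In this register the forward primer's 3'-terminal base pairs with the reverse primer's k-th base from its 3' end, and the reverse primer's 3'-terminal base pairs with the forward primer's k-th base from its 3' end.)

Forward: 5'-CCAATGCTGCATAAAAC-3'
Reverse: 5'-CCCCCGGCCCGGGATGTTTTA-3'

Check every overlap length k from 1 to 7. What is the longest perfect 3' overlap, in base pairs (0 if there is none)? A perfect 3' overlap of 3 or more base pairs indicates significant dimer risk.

Last 7 bases (5'→3') — forward …ATAAAAC, reverse …TGTTTTA.
Reverse complement of the reverse primer's last 7 bases: TAAAACA; its first k bases are the reverse complement of the reverse primer's last k bases, so a perfect k-base overlap needs the forward primer's last k bases to equal them.
Comparing (forward last k vs required): k=1: C vs T ✗; k=2: AC vs TA ✗; k=3: AAC vs TAA ✗; k=4: AAAC vs TAAA ✗; k=5: AAAAC vs TAAAA ✗; k=6: TAAAAC vs TAAAAC ✓; k=7: ATAAAAC vs TAAAACA ✗.
Only k = 6 is perfect, so the longest perfect 3' overlap is 6.

Longest perfect overlap: 6 complementary base pairs; significant dimer risk (threshold 3).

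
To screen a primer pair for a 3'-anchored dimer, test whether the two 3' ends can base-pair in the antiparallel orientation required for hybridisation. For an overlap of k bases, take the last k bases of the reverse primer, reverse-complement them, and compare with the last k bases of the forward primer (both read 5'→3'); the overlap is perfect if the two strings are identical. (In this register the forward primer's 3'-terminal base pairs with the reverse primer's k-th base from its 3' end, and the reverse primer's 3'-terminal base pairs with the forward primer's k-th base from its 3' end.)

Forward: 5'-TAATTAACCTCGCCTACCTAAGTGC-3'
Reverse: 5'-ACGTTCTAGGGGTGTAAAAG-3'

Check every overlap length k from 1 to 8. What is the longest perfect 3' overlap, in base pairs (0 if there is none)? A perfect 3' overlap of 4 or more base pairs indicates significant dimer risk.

Longest perfect overlap: 1 complementary base pair; below the dimer-risk threshold (threshold 4).

Last 8 bases (5'→3') — forward …CTAAGTGC, reverse …TGTAAAAG.
Reverse complement of the reverse primer's last 8 bases: CTTTTACA; its first k bases are the reverse complement of the reverse primer's last k bases, so a perfect k-base overlap needs the forward primer's last k bases to equal them.
Comparing (forward last k vs required): k=1: C vs C ✓; k=2: GC vs CT ✗; k=3: TGC vs CTT ✗; k=4: GTGC vs CTTT ✗; k=5: AGTGC vs CTTTT ✗; k=6: AAGTGC vs CTTTTA ✗; k=7: TAAGTGC vs CTTTTAC ✗; k=8: CTAAGTGC vs CTTTTACA ✗.
Only k = 1 is perfect, so the longest perfect 3' overlap is 1.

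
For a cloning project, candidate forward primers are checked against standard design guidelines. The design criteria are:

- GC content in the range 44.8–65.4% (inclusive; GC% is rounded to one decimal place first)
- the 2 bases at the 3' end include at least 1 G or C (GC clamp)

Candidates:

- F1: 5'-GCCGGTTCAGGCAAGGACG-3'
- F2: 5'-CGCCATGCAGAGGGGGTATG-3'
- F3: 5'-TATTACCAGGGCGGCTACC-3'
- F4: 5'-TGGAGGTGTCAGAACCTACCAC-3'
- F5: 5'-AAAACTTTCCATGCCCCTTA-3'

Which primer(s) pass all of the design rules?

F2, F3 and F4.

F1 (19 nt, A=4 T=2 G=8 C=5): GC 13/19 = 68.4%, outside 44.8–65.4% ✗; 3' end CG has 2 G/C ✓ — fails.
F2 (20 nt, A=4 T=3 G=9 C=4): GC 13/20 = 65.0% ✓; 3' end TG has 1 G/C ✓ — passes.
F3 (19 nt, A=4 T=4 G=5 C=6): GC 11/19 = 57.9% ✓; 3' end CC has 2 G/C ✓ — passes.
F4 (22 nt, A=6 T=4 G=6 C=6): GC 12/22 = 54.5% ✓; 3' end AC has 1 G/C ✓ — passes.
F5 (20 nt, A=6 T=6 G=1 C=7): GC 8/20 = 40.0%, outside 44.8–65.4% ✗; 3' end TA has 0 G/C, need ≥1 ✗ — fails.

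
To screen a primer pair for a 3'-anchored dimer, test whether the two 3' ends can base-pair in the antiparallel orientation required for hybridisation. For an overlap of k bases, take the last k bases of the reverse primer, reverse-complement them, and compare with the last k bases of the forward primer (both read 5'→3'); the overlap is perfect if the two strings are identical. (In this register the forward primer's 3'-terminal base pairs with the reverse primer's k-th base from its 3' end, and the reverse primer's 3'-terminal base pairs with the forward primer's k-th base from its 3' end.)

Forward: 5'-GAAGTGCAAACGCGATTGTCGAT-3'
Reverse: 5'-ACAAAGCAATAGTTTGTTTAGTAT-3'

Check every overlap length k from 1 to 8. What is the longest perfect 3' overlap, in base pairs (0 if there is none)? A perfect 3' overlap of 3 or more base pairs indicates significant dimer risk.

Longest perfect overlap: 2 complementary base pairs; below the dimer-risk threshold (threshold 3).

Last 8 bases (5'→3') — forward …TTGTCGAT, reverse …TTTAGTAT.
Reverse complement of the reverse primer's last 8 bases: ATACTAAA; its first k bases are the reverse complement of the reverse primer's last k bases, so a perfect k-base overlap needs the forward primer's last k bases to equal them.
Comparing (forward last k vs required): k=1: T vs A ✗; k=2: AT vs AT ✓; k=3: GAT vs ATA ✗; k=4: CGAT vs ATAC ✗; k=5: TCGAT vs ATACT ✗; k=6: GTCGAT vs ATACTA ✗; k=7: TGTCGAT vs ATACTAA ✗; k=8: TTGTCGAT vs ATACTAAA ✗.
Only k = 2 is perfect, so the longest perfect 3' overlap is 2.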